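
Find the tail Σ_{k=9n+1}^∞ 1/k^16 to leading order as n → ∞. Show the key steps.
Σ_{k>9n} 1/k^16 ~ 1/(15 · (9n)^15)

Compare to the integral: ∫_{9n}^∞ x^(−16) dx = [−x^(−15)/15]_{9n}^∞ = 1/((16−1)·(9n)^15). Euler-Maclaurin then gives
  Σ_{k>9n} 1/k^16 = ∫_{9n}^∞ dx/x^16 − 1/(2·(9n)^16) + O(1/(9n)^17).
(Equivalently this is ζ(16) − Σ_{k≤9n} 1/k^16.)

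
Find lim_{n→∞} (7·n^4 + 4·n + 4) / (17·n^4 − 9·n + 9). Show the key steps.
lim = 7/17

For large n the leading n^4 terms dominate both numerator and denominator. Dividing top and bottom by n^4, every other term tends to 0, leaving 7/17.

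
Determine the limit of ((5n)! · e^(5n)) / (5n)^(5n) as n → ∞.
lim = ∞

Stirling: (5n)! ~ sqrt(2π·5n) · (5n/e)^(5n). Hence
  (5n)! · e^(5n) / (5n)^(5n) ~ sqrt(2π·5n) = sqrt(2π·5) · sqrt(n) → ∞.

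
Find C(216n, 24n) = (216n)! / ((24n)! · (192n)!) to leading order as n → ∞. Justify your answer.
C(216n, 24n) ~ (387420489/16777216)^(24n) · sqrt(9/(16π·24n))

Write N = 24n. Apply Stirling to each factorial:
  (9N)! ~ sqrt(2π·9N) · (9N/e)^(9N),
  N! ~ sqrt(2π N) · (N/e)^N,
  (8N)! ~ sqrt(2π·8N) · (8N/e)^(8N).
The exponential factors combine to (9N)^(9N) / (N^N · (8N)^(8N)) = 9^(9N)/8^(8N) = (9^9/8^8)^N = (387420489/16777216)^N.
The square-root prefactors combine to sqrt(2π·9N) / (sqrt(2π N)·sqrt(2π·8N)) = sqrt(9 / (2π·8·N)) = sqrt(9/(16π·24n)).
Substituting N = 24n: C(216n, 24n) ~ (387420489/16777216)^(24n) · sqrt(9/(16π·24n)).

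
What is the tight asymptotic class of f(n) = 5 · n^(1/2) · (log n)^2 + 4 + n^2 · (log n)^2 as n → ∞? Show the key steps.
f(n) ∈ Θ(n^2 · (log n)^2)

Compare the terms by growth order. For large n, n^a · (log n)^b dominates n^a' · (log n)^b' iff a > a', or (a = a' and b > b'). Ranking the 3 terms shows the dominant one is n^2 · (log n)^2. Hence f(n) ∈ Θ(n^2 · (log n)^2).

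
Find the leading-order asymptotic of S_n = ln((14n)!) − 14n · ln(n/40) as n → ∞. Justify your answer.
S_n ~ 14n · (ln 560 − 1) + O(ln n)

Stirling: ln((14n)!) = 14n ln(14n) − 14n + O(ln n).
  S_n = 14n ln(14n) − 14n − 14n ln(n/40) + O(ln n)
      = 14n ln(14n) − 14n ln n + 14n ln 40 − 14n + O(ln n)
      = 14n ln 14 + 14n ln 40 − 14n + O(ln n)
      = 14n (ln 560 − 1) + O(ln n).
Numerically ln(560) − 1 ≈ 5.3279.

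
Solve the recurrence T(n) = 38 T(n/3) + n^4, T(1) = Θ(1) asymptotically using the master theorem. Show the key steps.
T(n) = Θ(n^4)

log_3 38 ≈ 3.311. f(n) = n^4 dominates n^(log_3 38) since 4 > 3.311, and the regularity condition a·f(n/b) = 38·(n/3)^4 = (38/81)·n^4 ≤ c·f(n) holds with c = 38/81 ≈ 0.469 < 1. So this is Case 3: T(n) = Θ(f(n)) = Θ(n^4).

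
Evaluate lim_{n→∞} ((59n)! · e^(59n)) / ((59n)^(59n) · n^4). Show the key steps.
lim = 0

Stirling: (59n)! ~ sqrt(2π·59n) · (59n/e)^(59n). Hence
  (59n)! · e^(59n) / (59n)^(59n) ~ sqrt(2π·59n).
Dividing by n^4: sqrt(2π·59n) / n^4 = sqrt(2π·59) · n^((1−8)/2), so the expression behaves like sqrt(2π·59) · n^((1−8)/2) → 0.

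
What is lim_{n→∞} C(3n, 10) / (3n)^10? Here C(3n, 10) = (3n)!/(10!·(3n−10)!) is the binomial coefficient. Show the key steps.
lim = 1/10! = 1/3628800

With N = 3n → ∞: C(N, 10) / N^10 = [N(N−1)…(N−9)] / (10! · N^10) = (1/10!) · 1 · (1 − 1/(3n)) · … · (1 − 9/(3n)). Each factor → 1 as N → ∞, so the limit is 1/10! = 1/3628800.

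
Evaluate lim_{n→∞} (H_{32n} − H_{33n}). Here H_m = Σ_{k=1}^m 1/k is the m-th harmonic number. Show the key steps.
lim = ln(32/33)

Euler-Maclaurin gives H_m = ln m + γ + 1/(2m) + O(1/m^2). The γ and O(1/m) terms cancel in the difference:
  H_{32n} − H_{33n} = ln(32n) − ln(33n) + O(1/n) = ln(32/33) + O(1/n).
Hence the limit is ln(32/33).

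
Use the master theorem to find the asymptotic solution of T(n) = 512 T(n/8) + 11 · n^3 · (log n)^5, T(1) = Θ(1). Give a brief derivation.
T(n) = Θ(n^3 · (log n)^6)

Here log_8 512 = 3 and f(n) = 11 · n^3 · (log n)^5 = Θ(n^(log_8 512) · (log n)^5). This is the extended Case 2 of the master theorem (f matches the critical exponent up to log factors), giving T(n) = Θ(n^(log_8 512) · (log n)^(5+1)) = Θ(n^3 · (log n)^6).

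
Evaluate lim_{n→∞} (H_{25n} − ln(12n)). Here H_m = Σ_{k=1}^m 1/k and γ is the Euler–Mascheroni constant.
lim = ln(25/12) + γ

By Euler-Maclaurin, H_m = ln m + γ + O(1/m). So
  H_{25n} − ln(12n) = ln(25n) + γ − ln(12n) + O(1/n)
                       = ln(25/12) + γ + O(1/n).
Hence the limit is ln(25/12) + γ.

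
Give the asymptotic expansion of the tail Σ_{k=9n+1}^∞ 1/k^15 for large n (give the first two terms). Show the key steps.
Σ_{k>9n} 1/k^15 = 1/(14 · (9n)^14) − 1/(2 · (9n)^15) + O(1/(9n)^16)

Compare to the integral: ∫_{9n}^∞ x^(−15) dx = [−x^(−14)/14]_{9n}^∞ = 1/((15−1)·(9n)^14). The Euler-Maclaurin correction adds −f(9n)/2 = −1/(2·(9n)^15). Euler-Maclaurin then gives
  Σ_{k>9n} 1/k^15 = ∫_{9n}^∞ dx/x^15 − 1/(2·(9n)^15) + O(1/(9n)^16).
(Equivalently this is ζ(15) − Σ_{k≤9n} 1/k^15.)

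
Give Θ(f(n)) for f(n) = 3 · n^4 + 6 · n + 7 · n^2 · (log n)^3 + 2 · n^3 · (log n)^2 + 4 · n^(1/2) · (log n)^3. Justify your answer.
f(n) ∈ Θ(n^4)

Compare the terms by growth order. For large n, n^a · (log n)^b dominates n^a' · (log n)^b' iff a > a', or (a = a' and b > b'). Ranking the 5 terms shows the dominant one is 3 · n^4. Hence f(n) ∈ Θ(n^4).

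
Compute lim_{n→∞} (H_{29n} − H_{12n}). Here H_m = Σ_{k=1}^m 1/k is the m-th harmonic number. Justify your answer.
lim = ln(29/12)

Euler-Maclaurin gives H_m = ln m + γ + 1/(2m) + O(1/m^2). The γ and O(1/m) terms cancel in the difference:
  H_{29n} − H_{12n} = ln(29n) − ln(12n) + O(1/n) = ln(29/12) + O(1/n).
Hence the limit is ln(29/12).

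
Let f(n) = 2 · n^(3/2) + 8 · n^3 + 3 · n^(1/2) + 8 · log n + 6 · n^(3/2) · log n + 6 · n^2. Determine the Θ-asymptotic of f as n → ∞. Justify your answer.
f(n) ∈ Θ(n^3)

Compare the terms by growth order. For large n, n^a · (log n)^b dominates n^a' · (log n)^b' iff a > a', or (a = a' and b > b'). Ranking the 6 terms shows the dominant one is 8 · n^3. Hence f(n) ∈ Θ(n^3).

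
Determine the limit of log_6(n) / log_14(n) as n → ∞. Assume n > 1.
lim = ln(14) / ln(6) = log_6(14)

Change of base: log_6(n) = ln n / ln 6 and log_14(n) = ln n / ln 14. The ratio is (ln n / ln 6) · (ln 14 / ln n) = ln 14 / ln 6, a constant independent of n. So the limit is ln 14 / ln 6 = log_6(14).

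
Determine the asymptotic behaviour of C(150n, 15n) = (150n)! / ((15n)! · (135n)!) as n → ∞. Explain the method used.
C(150n, 15n) ~ (10000000000/387420489)^(15n) · sqrt(5/(9π·15n))

Write N = 15n. Apply Stirling to each factorial:
  (10N)! ~ sqrt(2π·10N) · (10N/e)^(10N),
  N! ~ sqrt(2π N) · (N/e)^N,
  (9N)! ~ sqrt(2π·9N) · (9N/e)^(9N).
The exponential factors combine to (10N)^(10N) / (N^N · (9N)^(9N)) = 10^(10N)/9^(9N) = (10^10/9^9)^N = (10000000000/387420489)^N.
The square-root prefactors combine to sqrt(2π·10N) / (sqrt(2π N)·sqrt(2π·9N)) = sqrt(10 / (2π·9·N)) = sqrt(5/(9π·15n)).
Substituting N = 15n: C(150n, 15n) ~ (10000000000/387420489)^(15n) · sqrt(5/(9π·15n)).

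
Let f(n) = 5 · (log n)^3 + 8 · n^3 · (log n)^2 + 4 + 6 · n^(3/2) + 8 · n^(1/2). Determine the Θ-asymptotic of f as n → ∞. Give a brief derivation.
f(n) ∈ Θ(n^3 · (log n)^2)

Compare the terms by growth order. For large n, n^a · (log n)^b dominates n^a' · (log n)^b' iff a > a', or (a = a' and b > b'). Ranking the 5 terms shows the dominant one is 8 · n^3 · (log n)^2. Hence f(n) ∈ Θ(n^3 · (log n)^2).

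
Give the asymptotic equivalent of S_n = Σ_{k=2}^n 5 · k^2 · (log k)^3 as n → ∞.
S_n ~ 5 · n^3 · (log n)^3 / 3

By integral comparison, S_n = ∫_1^n 5 · x^2 · (log x)^3 dx + O(n^2 · (log n)^3). For the integral, the leading term of ∫_1^n x^2 (log x)^3 dx is n^3/3 · (log n)^3 (by repeated integration by parts; each step lowers the log-exponent and produces a relatively O(1/log n) correction). Hence S_n ~ 5 · n^3 · (log n)^3 / 3.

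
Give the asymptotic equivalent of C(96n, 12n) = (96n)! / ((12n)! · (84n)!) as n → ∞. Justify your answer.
C(96n, 12n) ~ (16777216/823543)^(12n) · sqrt(4/(7π·12n))

Write N = 12n. Apply Stirling to each factorial:
  (8N)! ~ sqrt(2π·8N) · (8N/e)^(8N),
  N! ~ sqrt(2π N) · (N/e)^N,
  (7N)! ~ sqrt(2π·7N) · (7N/e)^(7N).
The exponential factors combine to (8N)^(8N) / (N^N · (7N)^(7N)) = 8^(8N)/7^(7N) = (8^8/7^7)^N = (16777216/823543)^N.
The square-root prefactors combine to sqrt(2π·8N) / (sqrt(2π N)·sqrt(2π·7N)) = sqrt(8 / (2π·7·N)) = sqrt(4/(7π·12n)).
Substituting N = 12n: C(96n, 12n) ~ (16777216/823543)^(12n) · sqrt(4/(7π·12n)).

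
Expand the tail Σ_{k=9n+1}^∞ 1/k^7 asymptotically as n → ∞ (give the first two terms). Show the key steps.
Σ_{k>9n} 1/k^7 = 1/(6 · (9n)^6) − 1/(2 · (9n)^7) + O(1/(9n)^8)

Compare to the integral: ∫_{9n}^∞ x^(−7) dx = [−x^(−6)/6]_{9n}^∞ = 1/((7−1)·(9n)^6). The Euler-Maclaurin correction adds −f(9n)/2 = −1/(2·(9n)^7). Euler-Maclaurin then gives
  Σ_{k>9n} 1/k^7 = ∫_{9n}^∞ dx/x^7 − 1/(2·(9n)^7) + O(1/(9n)^8).
(Equivalently this is ζ(7) − Σ_{k≤9n} 1/k^7.)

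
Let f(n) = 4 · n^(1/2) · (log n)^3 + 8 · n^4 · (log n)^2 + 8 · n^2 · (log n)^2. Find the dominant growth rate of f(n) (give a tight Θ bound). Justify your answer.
f(n) ∈ Θ(n^4 · (log n)^2)

Compare the terms by growth order. For large n, n^a · (log n)^b dominates n^a' · (log n)^b' iff a > a', or (a = a' and b > b'). Ranking the 3 terms shows the dominant one is 8 · n^4 · (log n)^2. Hence f(n) ∈ Θ(n^4 · (log n)^2).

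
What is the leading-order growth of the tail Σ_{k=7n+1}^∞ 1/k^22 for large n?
Σ_{k>7n} 1/k^22 ~ 1/(21 · (7n)^21)

Compare to the integral: ∫_{7n}^∞ x^(−22) dx = [−x^(−21)/21]_{7n}^∞ = 1/((22−1)·(7n)^21). Euler-Maclaurin then gives
  Σ_{k>7n} 1/k^22 = ∫_{7n}^∞ dx/x^22 − 1/(2·(7n)^22) + O(1/(7n)^23).
(Equivalently this is ζ(22) − Σ_{k≤7n} 1/k^22.)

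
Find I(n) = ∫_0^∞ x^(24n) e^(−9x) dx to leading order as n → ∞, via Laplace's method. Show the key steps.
I(n) ~ (sqrt(2π·24n) / 9) · (24n/(9e))^(24n)

Write the integrand as exp(24n ln x − 9x) and set f(x) = 24n ln x − 9x. Then f'(x) = 24n/x − 9 = 0 at x* = 24n/9, and f''(x*) = −24n/x*^2 = −9^2/(24n). Laplace's method (interior maximum) gives
  I(n) ~ e^(f(x*)) · sqrt(2π / |f''(x*)|)
        = exp(24n ln(24n/9) − 24n) · sqrt(2π · 24n / 9^2)
        = (24n/9)^(24n) e^(−24n) · sqrt(2π·24n) / 9
        = (sqrt(2π·24n) / 9) · (24n/(9e))^(24n).
This matches Γ(24n+1)/9^(24n+1) with Stirling applied to Γ.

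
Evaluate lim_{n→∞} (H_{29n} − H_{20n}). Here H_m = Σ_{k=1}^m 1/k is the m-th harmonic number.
lim = ln(29/20)

Euler-Maclaurin gives H_m = ln m + γ + 1/(2m) + O(1/m^2). The γ and O(1/m) terms cancel in the difference:
  H_{29n} − H_{20n} = ln(29n) − ln(20n) + O(1/n) = ln(29/20) + O(1/n).
Hence the limit is ln(29/20).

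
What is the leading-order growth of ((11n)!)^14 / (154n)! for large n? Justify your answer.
((11n)!)^14/(154n)! ~ ((2π·11n)^(13/2) / sqrt(14)) · 14^(−14·11n)  →  0

Write N = 11n. Stirling: N! ~ sqrt(2π N)(N/e)^N and (14N)! ~ sqrt(2π·14N)·(14N/e)^(14N).
  (N!)^14/(14N)! ~ (2π N)^(14/2) (N/e)^(14N) / [sqrt(2π·14N) (14N/e)^(14N)]
     = (2π N)^(14/2) / sqrt(2π·14N) · (N/(14N))^(14N)
     = (2π N)^((14−1)/2) / sqrt(14) · 14^(−14N).
Since 14^14 > 1, the factor 14^(−14N) decays exponentially, so the ratio → 0. Substituting N = 11n gives the stated form.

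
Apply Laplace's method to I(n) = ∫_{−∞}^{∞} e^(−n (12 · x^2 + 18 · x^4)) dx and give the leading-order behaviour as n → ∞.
I(n) ~ sqrt(π/(12n))

φ(x) = 12 · x^2 + 18 · x^4 has its unique global minimum at x* = 0 (since φ'(x) = 24x + 72x^3 = 0 only at x = 0 for real x with both coefficients positive, and φ → ∞ as |x| → ∞). At x* = 0, φ(0) = 0 and φ''(0) = 24. Laplace's method then gives
  I(n) ~ sqrt(2π / (n · φ''(0))) · e^(−n φ(0)) = sqrt(2π / (24n)) = sqrt(π/(12n)).
The 18 · x^4 term contributes only at subleading order (an O(1/n) relative correction).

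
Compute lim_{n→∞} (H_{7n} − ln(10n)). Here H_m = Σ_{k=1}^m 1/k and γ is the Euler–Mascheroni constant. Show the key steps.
lim = ln(7/10) + γ

By Euler-Maclaurin, H_m = ln m + γ + O(1/m). So
  H_{7n} − ln(10n) = ln(7n) + γ − ln(10n) + O(1/n)
                       = ln(7/10) + γ + O(1/n).
Hence the limit is ln(7/10) + γ.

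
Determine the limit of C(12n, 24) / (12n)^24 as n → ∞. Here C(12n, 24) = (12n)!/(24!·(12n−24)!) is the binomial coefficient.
lim = 1/24! = 1/620448401733239439360000

With N = 12n → ∞: C(N, 24) / N^24 = [N(N−1)…(N−23)] / (24! · N^24) = (1/24!) · 1 · (1 − 1/(12n)) · … · (1 − 23/(12n)). Each factor → 1 as N → ∞, so the limit is 1/24! = 1/620448401733239439360000.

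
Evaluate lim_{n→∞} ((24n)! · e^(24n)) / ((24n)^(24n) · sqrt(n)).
lim = sqrt(2π·24)

Stirling: (24n)! ~ sqrt(2π·24n) · (24n/e)^(24n). Hence
  (24n)! · e^(24n) / (24n)^(24n) ~ sqrt(2π·24n).
Dividing by sqrt(n): sqrt(2π·24n) / sqrt(n) = sqrt(2π·24) · n^((1−1)/2), so the limit is sqrt(2π·24).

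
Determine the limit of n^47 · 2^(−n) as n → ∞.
lim = 0

Exponentials with base > 1 dominate every fixed polynomial: for any fixed c, n^c / 2^n → 0 as n → ∞ (e.g. by the ratio test, or by writing 2^n = e^(n ln 2) and noting e^(n ln 2) / n^c → ∞). Hence n^47 · 2^(−n) = n^47 / 2^n → 0.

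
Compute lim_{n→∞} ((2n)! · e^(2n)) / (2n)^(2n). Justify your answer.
lim = ∞

Stirling: (2n)! ~ sqrt(2π·2n) · (2n/e)^(2n). Hence
  (2n)! · e^(2n) / (2n)^(2n) ~ sqrt(2π·2n) = sqrt(2π·2) · sqrt(n) → ∞.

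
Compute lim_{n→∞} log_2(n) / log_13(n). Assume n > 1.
lim = ln(13) / ln(2) = log_2(13)

Change of base: log_2(n) = ln n / ln 2 and log_13(n) = ln n / ln 13. The ratio is (ln n / ln 2) · (ln 13 / ln n) = ln 13 / ln 2, a constant independent of n. So the limit is ln 13 / ln 2 = log_2(13).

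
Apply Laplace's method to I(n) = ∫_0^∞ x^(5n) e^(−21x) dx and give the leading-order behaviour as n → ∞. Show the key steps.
I(n) ~ (sqrt(2π·5n) / 21) · (5n/(21e))^(5n)

Write the integrand as exp(5n ln x − 21x) and set f(x) = 5n ln x − 21x. Then f'(x) = 5n/x − 21 = 0 at x* = 5n/21, and f''(x*) = −5n/x*^2 = −21^2/(5n). Laplace's method (interior maximum) gives
  I(n) ~ e^(f(x*)) · sqrt(2π / |f''(x*)|)
        = exp(5n ln(5n/21) − 5n) · sqrt(2π · 5n / 21^2)
        = (5n/21)^(5n) e^(−5n) · sqrt(2π·5n) / 21
        = (sqrt(2π·5n) / 21) · (5n/(21e))^(5n).
This matches Γ(5n+1)/21^(5n+1) with Stirling applied to Γ.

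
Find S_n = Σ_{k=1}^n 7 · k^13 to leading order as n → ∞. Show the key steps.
S_n ~ n^14 / 2

By integral comparison (Euler-Maclaurin), Σ_{k=1}^n 7 · k^13 = 7 · ∫_0^n x^13 dx + O(n^13) = 7 · n^14/14 = n^14 / 2 + O(n^13). (Equivalently, Faulhaber's formula gives the same leading term.)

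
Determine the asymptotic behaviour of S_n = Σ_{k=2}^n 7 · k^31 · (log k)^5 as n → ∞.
S_n ~ 7 · n^32 · (log n)^5 / 32

By integral comparison, S_n = ∫_1^n 7 · x^31 · (log x)^5 dx + O(n^31 · (log n)^5). For the integral, the leading term of ∫_1^n x^31 (log x)^5 dx is n^32/32 · (log n)^5 (by repeated integration by parts; each step lowers the log-exponent and produces a relatively O(1/log n) correction). Hence S_n ~ 7 · n^32 · (log n)^5 / 32.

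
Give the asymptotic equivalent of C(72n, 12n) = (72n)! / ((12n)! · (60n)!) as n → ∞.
C(72n, 12n) ~ (46656/3125)^(12n) · sqrt(3/(5π·12n))

Write N = 12n. Apply Stirling to each factorial:
  (6N)! ~ sqrt(2π·6N) · (6N/e)^(6N),
  N! ~ sqrt(2π N) · (N/e)^N,
  (5N)! ~ sqrt(2π·5N) · (5N/e)^(5N).
The exponential factors combine to (6N)^(6N) / (N^N · (5N)^(5N)) = 6^(6N)/5^(5N) = (6^6/5^5)^N = (46656/3125)^N.
The square-root prefactors combine to sqrt(2π·6N) / (sqrt(2π N)·sqrt(2π·5N)) = sqrt(6 / (2π·5·N)) = sqrt(3/(5π·12n)).
Substituting N = 12n: C(72n, 12n) ~ (46656/3125)^(12n) · sqrt(3/(5π·12n)).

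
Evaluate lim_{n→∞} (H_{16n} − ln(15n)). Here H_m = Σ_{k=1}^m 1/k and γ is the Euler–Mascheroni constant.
lim = ln(16/15) + γ

By Euler-Maclaurin, H_m = ln m + γ + O(1/m). So
  H_{16n} − ln(15n) = ln(16n) + γ − ln(15n) + O(1/n)
                       = ln(16/15) + γ + O(1/n).
Hence the limit is ln(16/15) + γ.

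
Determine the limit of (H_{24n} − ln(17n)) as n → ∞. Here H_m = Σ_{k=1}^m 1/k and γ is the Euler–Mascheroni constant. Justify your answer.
lim = ln(24/17) + γ

By Euler-Maclaurin, H_m = ln m + γ + O(1/m). So
  H_{24n} − ln(17n) = ln(24n) + γ − ln(17n) + O(1/n)
                       = ln(24/17) + γ + O(1/n).
Hence the limit is ln(24/17) + γ.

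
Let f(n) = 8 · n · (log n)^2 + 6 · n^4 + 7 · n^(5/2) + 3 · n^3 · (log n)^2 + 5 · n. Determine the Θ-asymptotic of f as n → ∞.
f(n) ∈ Θ(n^4)

Compare the terms by growth order. For large n, n^a · (log n)^b dominates n^a' · (log n)^b' iff a > a', or (a = a' and b > b'). Ranking the 5 terms shows the dominant one is 6 · n^4. Hence f(n) ∈ Θ(n^4).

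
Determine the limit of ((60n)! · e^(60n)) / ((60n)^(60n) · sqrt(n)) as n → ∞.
lim = sqrt(2π·60)

Stirling: (60n)! ~ sqrt(2π·60n) · (60n/e)^(60n). Hence
  (60n)! · e^(60n) / (60n)^(60n) ~ sqrt(2π·60n).
Dividing by sqrt(n): sqrt(2π·60n) / sqrt(n) = sqrt(2π·60) · n^((1−1)/2), so the limit is sqrt(2π·60).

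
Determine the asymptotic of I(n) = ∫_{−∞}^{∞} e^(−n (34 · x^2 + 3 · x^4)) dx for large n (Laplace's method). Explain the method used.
I(n) ~ sqrt(π/(34n))

φ(x) = 34 · x^2 + 3 · x^4 has its unique global minimum at x* = 0 (since φ'(x) = 68x + 12x^3 = 0 only at x = 0 for real x with both coefficients positive, and φ → ∞ as |x| → ∞). At x* = 0, φ(0) = 0 and φ''(0) = 68. Laplace's method then gives
  I(n) ~ sqrt(2π / (n · φ''(0))) · e^(−n φ(0)) = sqrt(2π / (68n)) = sqrt(π/(34n)).
The 3 · x^4 term contributes only at subleading order (an O(1/n) relative correction).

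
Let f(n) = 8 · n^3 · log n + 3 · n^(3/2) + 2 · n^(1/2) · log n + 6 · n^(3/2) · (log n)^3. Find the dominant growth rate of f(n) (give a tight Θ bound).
f(n) ∈ Θ(n^3 · log n)

Compare the terms by growth order. For large n, n^a · (log n)^b dominates n^a' · (log n)^b' iff a > a', or (a = a' and b > b'). Ranking the 4 terms shows the dominant one is 8 · n^3 · log n. Hence f(n) ∈ Θ(n^3 · log n).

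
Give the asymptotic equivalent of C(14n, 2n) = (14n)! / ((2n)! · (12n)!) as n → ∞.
C(14n, 2n) ~ (823543/46656)^(2n) · sqrt(7/(12π·2n))

Write N = 2n. Apply Stirling to each factorial:
  (7N)! ~ sqrt(2π·7N) · (7N/e)^(7N),
  N! ~ sqrt(2π N) · (N/e)^N,
  (6N)! ~ sqrt(2π·6N) · (6N/e)^(6N).
The exponential factors combine to (7N)^(7N) / (N^N · (6N)^(6N)) = 7^(7N)/6^(6N) = (7^7/6^6)^N = (823543/46656)^N.
The square-root prefactors combine to sqrt(2π·7N) / (sqrt(2π N)·sqrt(2π·6N)) = sqrt(7 / (2π·6·N)) = sqrt(7/(12π·2n)).
Substituting N = 2n: C(14n, 2n) ~ (823543/46656)^(2n) · sqrt(7/(12π·2n)).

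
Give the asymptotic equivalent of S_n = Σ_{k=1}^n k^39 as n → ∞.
S_n ~ n^40 / 40

By integral comparison (Euler-Maclaurin), Σ_{k=1}^n k^39 = ∫_0^n x^39 dx + O(n^39) = n^40/40 + O(n^39). (Equivalently, Faulhaber's formula gives the same leading term.)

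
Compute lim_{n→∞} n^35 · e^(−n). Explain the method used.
lim = 0

Exponentials with base > 1 dominate every fixed polynomial: for any fixed c, n^c / e^n → 0 as n → ∞ (e.g. by the ratio test, or since e^n grows faster than any power of n). Hence n^35 · e^(−n) = n^35 / e^n → 0.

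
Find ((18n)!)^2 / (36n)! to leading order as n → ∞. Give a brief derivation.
((18n)!)^2/(36n)! ~ ((2π·18n)^(1/2) / sqrt(2)) · 2^(−2·18n)  →  0

Write N = 18n. Stirling: N! ~ sqrt(2π N)(N/e)^N and (2N)! ~ sqrt(2π·2N)·(2N/e)^(2N).
  (N!)^2/(2N)! ~ (2π N)^(2/2) (N/e)^(2N) / [sqrt(2π·2N) (2N/e)^(2N)]
     = (2π N)^(2/2) / sqrt(2π·2N) · (N/(2N))^(2N)
     = (2π N)^((2−1)/2) / sqrt(2) · 2^(−2N).
Since 2^2 > 1, the factor 2^(−2N) decays exponentially, so the ratio → 0. Substituting N = 18n gives the stated form.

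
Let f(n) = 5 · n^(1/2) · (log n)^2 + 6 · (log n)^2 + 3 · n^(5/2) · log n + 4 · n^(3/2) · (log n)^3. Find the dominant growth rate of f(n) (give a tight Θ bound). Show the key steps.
f(n) ∈ Θ(n^(5/2) · log n)

Compare the terms by growth order. For large n, n^a · (log n)^b dominates n^a' · (log n)^b' iff a > a', or (a = a' and b > b'). Ranking the 4 terms shows the dominant one is 3 · n^(5/2) · log n. Hence f(n) ∈ Θ(n^(5/2) · log n).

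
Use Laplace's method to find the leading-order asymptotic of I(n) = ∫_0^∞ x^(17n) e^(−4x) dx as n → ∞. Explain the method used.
I(n) ~ (sqrt(2π·17n) / 4) · (17n/(4e))^(17n)

Write the integrand as exp(17n ln x − 4x) and set f(x) = 17n ln x − 4x. Then f'(x) = 17n/x − 4 = 0 at x* = 17n/4, and f''(x*) = −17n/x*^2 = −4^2/(17n). Laplace's method (interior maximum) gives
  I(n) ~ e^(f(x*)) · sqrt(2π / |f''(x*)|)
        = exp(17n ln(17n/4) − 17n) · sqrt(2π · 17n / 4^2)
        = (17n/4)^(17n) e^(−17n) · sqrt(2π·17n) / 4
        = (sqrt(2π·17n) / 4) · (17n/(4e))^(17n).
This matches Γ(17n+1)/4^(17n+1) with Stirling applied to Γ.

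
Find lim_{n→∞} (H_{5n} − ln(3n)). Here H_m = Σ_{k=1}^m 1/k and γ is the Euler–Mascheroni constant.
lim = ln(5/3) + γ

By Euler-Maclaurin, H_m = ln m + γ + O(1/m). So
  H_{5n} − ln(3n) = ln(5n) + γ − ln(3n) + O(1/n)
                       = ln(5/3) + γ + O(1/n).
Hence the limit is ln(5/3) + γ.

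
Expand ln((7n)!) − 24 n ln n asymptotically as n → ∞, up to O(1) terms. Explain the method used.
ln((7n)!) − 24 n ln n = −17 n ln n + 7(ln 7 − 1) n + (1/2) ln(2π·7n) + O(1/n)

Stirling: ln((7n)!) = 7n ln(7n) − 7n + (1/2) ln(2π·7n) + O(1/n).
Expand 7n ln(7n) = 7n (ln n + ln 7) = 7n ln n + 7n ln 7.
Subtract 24n ln n: leading term is (7 − 24) n ln n = −17 n ln n. The next term is 7n ln 7 − 7n = 7(ln 7 − 1) n. Then the (1/2) ln(2π·7n) correction.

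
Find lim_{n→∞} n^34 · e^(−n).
lim = 0

Exponentials with base > 1 dominate every fixed polynomial: for any fixed c, n^c / e^n → 0 as n → ∞ (e.g. by the ratio test, or since e^n grows faster than any power of n). Hence n^34 · e^(−n) = n^34 / e^n → 0.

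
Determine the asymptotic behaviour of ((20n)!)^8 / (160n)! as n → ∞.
((20n)!)^8/(160n)! ~ ((2π·20n)^(7/2) / sqrt(8)) · 8^(−8·20n)  →  0

Write N = 20n. Stirling: N! ~ sqrt(2π N)(N/e)^N and (8N)! ~ sqrt(2π·8N)·(8N/e)^(8N).
  (N!)^8/(8N)! ~ (2π N)^(8/2) (N/e)^(8N) / [sqrt(2π·8N) (8N/e)^(8N)]
     = (2π N)^(8/2) / sqrt(2π·8N) · (N/(8N))^(8N)
     = (2π N)^((8−1)/2) / sqrt(8) · 8^(−8N).
Since 8^8 > 1, the factor 8^(−8N) decays exponentially, so the ratio → 0. Substituting N = 20n gives the stated form.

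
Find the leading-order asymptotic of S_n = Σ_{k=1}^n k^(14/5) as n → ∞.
S_n ~ (5/19) · n^(19/5)

Integral comparison: Σ_{k=1}^n k^(14/5) = ∫_0^n x^(14/5) dx + O(n^(14/5)). The integral is n^(1 + 14/5) / (1 + 14/5) = n^((14+5)/5) / ((14+5)/5) = (5/19) · n^(19/5).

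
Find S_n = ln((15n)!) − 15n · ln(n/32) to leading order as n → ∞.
S_n ~ 15n · (ln 480 − 1) + O(ln n)

Stirling: ln((15n)!) = 15n ln(15n) − 15n + O(ln n).
  S_n = 15n ln(15n) − 15n − 15n ln(n/32) + O(ln n)
      = 15n ln(15n) − 15n ln n + 15n ln 32 − 15n + O(ln n)
      = 15n ln 15 + 15n ln 32 − 15n + O(ln n)
      = 15n (ln 480 − 1) + O(ln n).
Numerically ln(480) − 1 ≈ 5.1738.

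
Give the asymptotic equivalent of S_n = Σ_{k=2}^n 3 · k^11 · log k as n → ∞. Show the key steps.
S_n ~ n^12 log n / 4 − n^12 / 48

By integral comparison, S_n = ∫_1^n 3 · x^11 · log x dx + O(n^11 · log n). For the integral, ∫ x^11 log x dx = n^12 log n / 12 − n^12/144 (integration by parts). Hence S_n ~ n^12 log n / 4 − n^12 / 48.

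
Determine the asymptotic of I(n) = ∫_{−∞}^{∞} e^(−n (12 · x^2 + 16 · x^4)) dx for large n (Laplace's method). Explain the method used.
I(n) ~ sqrt(π/(12n))

φ(x) = 12 · x^2 + 16 · x^4 has its unique global minimum at x* = 0 (since φ'(x) = 24x + 64x^3 = 0 only at x = 0 for real x with both coefficients positive, and φ → ∞ as |x| → ∞). At x* = 0, φ(0) = 0 and φ''(0) = 24. Laplace's method then gives
  I(n) ~ sqrt(2π / (n · φ''(0))) · e^(−n φ(0)) = sqrt(2π / (24n)) = sqrt(π/(12n)).
The 16 · x^4 term contributes only at subleading order (an O(1/n) relative correction).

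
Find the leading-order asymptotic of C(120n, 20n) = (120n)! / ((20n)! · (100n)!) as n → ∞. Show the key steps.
C(120n, 20n) ~ (46656/3125)^(20n) · sqrt(3/(5π·20n))

Write N = 20n. Apply Stirling to each factorial:
  (6N)! ~ sqrt(2π·6N) · (6N/e)^(6N),
  N! ~ sqrt(2π N) · (N/e)^N,
  (5N)! ~ sqrt(2π·5N) · (5N/e)^(5N).
The exponential factors combine to (6N)^(6N) / (N^N · (5N)^(5N)) = 6^(6N)/5^(5N) = (6^6/5^5)^N = (46656/3125)^N.
The square-root prefactors combine to sqrt(2π·6N) / (sqrt(2π N)·sqrt(2π·5N)) = sqrt(6 / (2π·5·N)) = sqrt(3/(5π·20n)).
Substituting N = 20n: C(120n, 20n) ~ (46656/3125)^(20n) · sqrt(3/(5π·20n)).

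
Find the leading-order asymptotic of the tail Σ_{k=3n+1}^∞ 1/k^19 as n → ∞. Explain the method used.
Σ_{k>3n} 1/k^19 ~ 1/(18 · (3n)^18)

Compare to the integral: ∫_{3n}^∞ x^(−19) dx = [−x^(−18)/18]_{3n}^∞ = 1/((19−1)·(3n)^18). Euler-Maclaurin then gives
  Σ_{k>3n} 1/k^19 = ∫_{3n}^∞ dx/x^19 − 1/(2·(3n)^19) + O(1/(3n)^20).
(Equivalently this is ζ(19) − Σ_{k≤3n} 1/k^19.)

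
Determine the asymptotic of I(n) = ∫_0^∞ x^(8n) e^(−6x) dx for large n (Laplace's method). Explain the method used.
I(n) ~ (sqrt(2π·8n) / 6) · (8n/(6e))^(8n)

Write the integrand as exp(8n ln x − 6x) and set f(x) = 8n ln x − 6x. Then f'(x) = 8n/x − 6 = 0 at x* = 8n/6, and f''(x*) = −8n/x*^2 = −6^2/(8n). Laplace's method (interior maximum) gives
  I(n) ~ e^(f(x*)) · sqrt(2π / |f''(x*)|)
        = exp(8n ln(8n/6) − 8n) · sqrt(2π · 8n / 6^2)
        = (8n/6)^(8n) e^(−8n) · sqrt(2π·8n) / 6
        = (sqrt(2π·8n) / 6) · (8n/(6e))^(8n).
This matches Γ(8n+1)/6^(8n+1) with Stirling applied to Γ.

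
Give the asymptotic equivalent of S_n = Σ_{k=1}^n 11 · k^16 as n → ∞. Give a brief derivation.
S_n ~ 11 · n^17 / 17

By integral comparison (Euler-Maclaurin), Σ_{k=1}^n 11 · k^16 = 11 · ∫_0^n x^16 dx + O(n^16) = 11 · n^17/17 + O(n^16). (Equivalently, Faulhaber's formula gives the same leading term.)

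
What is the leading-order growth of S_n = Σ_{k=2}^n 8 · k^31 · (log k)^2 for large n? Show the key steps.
S_n ~ n^32 · (log n)^2 / 4

By integral comparison, S_n = ∫_1^n 8 · x^31 · (log x)^2 dx + O(n^31 · (log n)^2). For the integral, the leading term of ∫_1^n x^31 (log x)^2 dx is n^32/32 · (log n)^2 (by repeated integration by parts; each step lowers the log-exponent and produces a relatively O(1/log n) correction). Hence S_n ~ n^32 · (log n)^2 / 4.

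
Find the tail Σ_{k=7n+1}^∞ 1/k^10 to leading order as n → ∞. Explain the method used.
Σ_{k>7n} 1/k^10 ~ 1/(9 · (7n)^9)

Compare to the integral: ∫_{7n}^∞ x^(−10) dx = [−x^(−9)/9]_{7n}^∞ = 1/((10−1)·(7n)^9). Euler-Maclaurin then gives
  Σ_{k>7n} 1/k^10 = ∫_{7n}^∞ dx/x^10 − 1/(2·(7n)^10) + O(1/(7n)^11).
(Equivalently this is ζ(10) − Σ_{k≤7n} 1/k^10.)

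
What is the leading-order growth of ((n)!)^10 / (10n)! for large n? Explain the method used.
((n)!)^10/(10n)! ~ ((2π·n)^(9/2) / sqrt(10)) · 10^(−10·n)  →  0

Write N = n. Stirling: N! ~ sqrt(2π N)(N/e)^N and (10N)! ~ sqrt(2π·10N)·(10N/e)^(10N).
  (N!)^10/(10N)! ~ (2π N)^(10/2) (N/e)^(10N) / [sqrt(2π·10N) (10N/e)^(10N)]
     = (2π N)^(10/2) / sqrt(2π·10N) · (N/(10N))^(10N)
     = (2π N)^((10−1)/2) / sqrt(10) · 10^(−10N).
Since 10^10 > 1, the factor 10^(−10N) decays exponentially, so the ratio → 0. Substituting N = n gives the stated form.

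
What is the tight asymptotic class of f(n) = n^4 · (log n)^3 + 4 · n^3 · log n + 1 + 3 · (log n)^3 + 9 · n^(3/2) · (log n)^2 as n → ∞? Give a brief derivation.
f(n) ∈ Θ(n^4 · (log n)^3)

Compare the terms by growth order. For large n, n^a · (log n)^b dominates n^a' · (log n)^b' iff a > a', or (a = a' and b > b'). Ranking the 5 terms shows the dominant one is n^4 · (log n)^3. Hence f(n) ∈ Θ(n^4 · (log n)^3).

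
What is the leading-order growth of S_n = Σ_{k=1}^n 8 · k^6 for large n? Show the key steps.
S_n ~ 8 · n^7 / 7

By integral comparison (Euler-Maclaurin), Σ_{k=1}^n 8 · k^6 = 8 · ∫_0^n x^6 dx + O(n^6) = 8 · n^7/7 + O(n^6). (Equivalently, Faulhaber's formula gives the same leading term.)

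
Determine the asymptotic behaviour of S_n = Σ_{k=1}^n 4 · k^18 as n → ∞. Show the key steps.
S_n ~ 4 · n^19 / 19

By integral comparison (Euler-Maclaurin), Σ_{k=1}^n 4 · k^18 = 4 · ∫_0^n x^18 dx + O(n^18) = 4 · n^19/19 + O(n^18). (Equivalently, Faulhaber's formula gives the same leading term.)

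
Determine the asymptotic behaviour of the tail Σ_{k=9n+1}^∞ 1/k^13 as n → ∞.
Σ_{k>9n} 1/k^13 ~ 1/(12 · (9n)^12)

Compare to the integral: ∫_{9n}^∞ x^(−13) dx = [−x^(−12)/12]_{9n}^∞ = 1/((13−1)·(9n)^12). Euler-Maclaurin then gives
  Σ_{k>9n} 1/k^13 = ∫_{9n}^∞ dx/x^13 − 1/(2·(9n)^13) + O(1/(9n)^14).
(Equivalently this is ζ(13) − Σ_{k≤9n} 1/k^13.)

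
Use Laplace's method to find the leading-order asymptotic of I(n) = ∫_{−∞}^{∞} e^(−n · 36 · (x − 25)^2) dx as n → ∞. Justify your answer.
I(n) = sqrt(π/(36n))

Here φ(x) = 36 · (x − 25)^2 has its unique minimum at x* = 25 with φ(x*) = 0 and φ''(x*) = 72. Laplace's method gives
  I(n) ~ e^(−n φ(x*)) · sqrt(2π / (n · φ''(x*))) = sqrt(2π / (72n)) = sqrt(π/(36n)).
This is exact: substituting u = (x − 25)·sqrt(36n) gives I(n) = (1/sqrt(36n)) ∫_{−∞}^{∞} e^(−u^2) du = sqrt(π/(36n)).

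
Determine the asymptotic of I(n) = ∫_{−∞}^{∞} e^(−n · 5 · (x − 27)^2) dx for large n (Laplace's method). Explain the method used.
I(n) = sqrt(π/(5n))

Here φ(x) = 5 · (x − 27)^2 has its unique minimum at x* = 27 with φ(x*) = 0 and φ''(x*) = 10. Laplace's method gives
  I(n) ~ e^(−n φ(x*)) · sqrt(2π / (n · φ''(x*))) = sqrt(2π / (10n)) = sqrt(π/(5n)).
This is exact: substituting u = (x − 27)·sqrt(5n) gives I(n) = (1/sqrt(5n)) ∫_{−∞}^{∞} e^(−u^2) du = sqrt(π/(5n)).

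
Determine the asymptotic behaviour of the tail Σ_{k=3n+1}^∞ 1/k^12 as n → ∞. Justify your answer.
Σ_{k>3n} 1/k^12 ~ 1/(11 · (3n)^11)

Compare to the integral: ∫_{3n}^∞ x^(−12) dx = [−x^(−11)/11]_{3n}^∞ = 1/((12−1)·(3n)^11). Euler-Maclaurin then gives
  Σ_{k>3n} 1/k^12 = ∫_{3n}^∞ dx/x^12 − 1/(2·(3n)^12) + O(1/(3n)^13).
(Equivalently this is ζ(12) − Σ_{k≤3n} 1/k^12.)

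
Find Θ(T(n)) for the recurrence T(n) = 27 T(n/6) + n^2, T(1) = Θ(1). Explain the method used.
T(n) = Θ(n^2)

log_6 27 ≈ 1.839. f(n) = n^2 dominates n^(log_6 27) since 2 > 1.839, and the regularity condition a·f(n/b) = 27·(n/6)^2 = (27/36)·n^2 ≤ c·f(n) holds with c = 27/36 ≈ 0.75 < 1. So this is Case 3: T(n) = Θ(f(n)) = Θ(n^2).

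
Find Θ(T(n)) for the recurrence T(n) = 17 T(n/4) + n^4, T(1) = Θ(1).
T(n) = Θ(n^4)

log_4 17 ≈ 2.044. f(n) = n^4 dominates n^(log_4 17) since 4 > 2.044, and the regularity condition a·f(n/b) = 17·(n/4)^4 = (17/256)·n^4 ≤ c·f(n) holds with c = 17/256 ≈ 0.0664 < 1. So this is Case 3: T(n) = Θ(f(n)) = Θ(n^4).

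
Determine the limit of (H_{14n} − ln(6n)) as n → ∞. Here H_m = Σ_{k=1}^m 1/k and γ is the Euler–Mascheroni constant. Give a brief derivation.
lim = ln(7/3) + γ

By Euler-Maclaurin, H_m = ln m + γ + O(1/m). So
  H_{14n} − ln(6n) = ln(14n) + γ − ln(6n) + O(1/n)
                       = ln(14/6) + γ + O(1/n).
Hence the limit is ln(14/6) + γ (= ln(7/3)).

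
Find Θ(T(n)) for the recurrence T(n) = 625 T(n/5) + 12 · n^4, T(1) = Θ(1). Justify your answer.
T(n) = Θ(n^4 log n)

log_5 625 = 4, and f(n) = 12 · n^4 = Θ(n^(log_5 625)). This is Case 2 of the master theorem: T(n) = Θ(f(n) · log n) = Θ(n^4 log n).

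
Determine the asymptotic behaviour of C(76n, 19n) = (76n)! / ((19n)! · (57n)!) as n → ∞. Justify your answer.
C(76n, 19n) ~ (256/27)^(19n) · sqrt(2/(3π·19n))

Write N = 19n. Apply Stirling to each factorial:
  (4N)! ~ sqrt(2π·4N) · (4N/e)^(4N),
  N! ~ sqrt(2π N) · (N/e)^N,
  (3N)! ~ sqrt(2π·3N) · (3N/e)^(3N).
The exponential factors combine to (4N)^(4N) / (N^N · (3N)^(3N)) = 4^(4N)/3^(3N) = (4^4/3^3)^N = (256/27)^N.
The square-root prefactors combine to sqrt(2π·4N) / (sqrt(2π N)·sqrt(2π·3N)) = sqrt(4 / (2π·3·N)) = sqrt(2/(3π·19n)).
Substituting N = 19n: C(76n, 19n) ~ (256/27)^(19n) · sqrt(2/(3π·19n)).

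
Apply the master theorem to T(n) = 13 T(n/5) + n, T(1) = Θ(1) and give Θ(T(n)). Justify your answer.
T(n) = Θ(n^(log_5 13))

Master theorem: compare f(n) = n to n^(log_5 13) where log_5 13 ≈ 1.594. Since 1 < log_5 13, we have f(n) = O(n^(log_5 13 − ε)) for some ε > 0 — Case 1. Hence T(n) = Θ(n^(log_5 13)).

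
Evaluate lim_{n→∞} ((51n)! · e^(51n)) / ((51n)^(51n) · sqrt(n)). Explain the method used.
lim = sqrt(2π·51)

Stirling: (51n)! ~ sqrt(2π·51n) · (51n/e)^(51n). Hence
  (51n)! · e^(51n) / (51n)^(51n) ~ sqrt(2π·51n).
Dividing by sqrt(n): sqrt(2π·51n) / sqrt(n) = sqrt(2π·51) · n^((1−1)/2), so the limit is sqrt(2π·51).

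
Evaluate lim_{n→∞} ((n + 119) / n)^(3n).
lim = e^357

Rewrite as (1 + 119/n)^(3n). By the standard limit (1 + x/n)^n → e^x, we have (1 + 119/n)^n → e^119, and raising to the 3rd power gives e^357.
More precisely, ln[(1 + 119/n)^(3n)] = 3n · ln(1 + 119/n) = 3n · (119/n + O(1/n^2)) = 357 + O(1/n) → 357.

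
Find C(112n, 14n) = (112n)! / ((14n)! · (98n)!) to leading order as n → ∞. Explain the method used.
C(112n, 14n) ~ (16777216/823543)^(14n) · sqrt(4/(7π·14n))

Write N = 14n. Apply Stirling to each factorial:
  (8N)! ~ sqrt(2π·8N) · (8N/e)^(8N),
  N! ~ sqrt(2π N) · (N/e)^N,
  (7N)! ~ sqrt(2π·7N) · (7N/e)^(7N).
The exponential factors combine to (8N)^(8N) / (N^N · (7N)^(7N)) = 8^(8N)/7^(7N) = (8^8/7^7)^N = (16777216/823543)^N.
The square-root prefactors combine to sqrt(2π·8N) / (sqrt(2π N)·sqrt(2π·7N)) = sqrt(8 / (2π·7·N)) = sqrt(4/(7π·14n)).
Substituting N = 14n: C(112n, 14n) ~ (16777216/823543)^(14n) · sqrt(4/(7π·14n)).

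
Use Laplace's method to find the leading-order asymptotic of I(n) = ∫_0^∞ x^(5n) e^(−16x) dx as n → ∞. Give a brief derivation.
I(n) ~ (sqrt(2π·5n) / 16) · (5n/(16e))^(5n)

Write the integrand as exp(5n ln x − 16x) and set f(x) = 5n ln x − 16x. Then f'(x) = 5n/x − 16 = 0 at x* = 5n/16, and f''(x*) = −5n/x*^2 = −16^2/(5n). Laplace's method (interior maximum) gives
  I(n) ~ e^(f(x*)) · sqrt(2π / |f''(x*)|)
        = exp(5n ln(5n/16) − 5n) · sqrt(2π · 5n / 16^2)
        = (5n/16)^(5n) e^(−5n) · sqrt(2π·5n) / 16
        = (sqrt(2π·5n) / 16) · (5n/(16e))^(5n).
This matches Γ(5n+1)/16^(5n+1) with Stirling applied to Γ.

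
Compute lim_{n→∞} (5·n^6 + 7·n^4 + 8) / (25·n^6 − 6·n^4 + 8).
lim = 5/25 = 1/5

For large n the leading n^6 terms dominate both numerator and denominator. Dividing top and bottom by n^6, every other term tends to 0, leaving 5/25 = 1/5.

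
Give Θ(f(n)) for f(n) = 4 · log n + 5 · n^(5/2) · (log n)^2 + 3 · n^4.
f(n) ∈ Θ(n^4)

Compare the terms by growth order. For large n, n^a · (log n)^b dominates n^a' · (log n)^b' iff a > a', or (a = a' and b > b'). Ranking the 3 terms shows the dominant one is 3 · n^4. Hence f(n) ∈ Θ(n^4).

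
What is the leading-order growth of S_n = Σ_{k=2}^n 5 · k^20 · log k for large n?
S_n ~ 5 · n^21 log n / 21 − 5 · n^21 / 441

By integral comparison, S_n = ∫_1^n 5 · x^20 · log x dx + O(n^20 · log n). For the integral, ∫ x^20 log x dx = n^21 log n / 21 − n^21/441 (integration by parts). Hence S_n ~ 5 · n^21 log n / 21 − 5 · n^21 / 441.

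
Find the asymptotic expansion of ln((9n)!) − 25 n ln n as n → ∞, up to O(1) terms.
ln((9n)!) − 25 n ln n = −16 n ln n + 9(ln 9 − 1) n + (1/2) ln(2π·9n) + O(1/n)

Stirling: ln((9n)!) = 9n ln(9n) − 9n + (1/2) ln(2π·9n) + O(1/n).
Expand 9n ln(9n) = 9n (ln n + ln 9) = 9n ln n + 9n ln 9.
Subtract 25n ln n: leading term is (9 − 25) n ln n = −16 n ln n. The next term is 9n ln 9 − 9n = 9(ln 9 − 1) n. Then the (1/2) ln(2π·9n) correction.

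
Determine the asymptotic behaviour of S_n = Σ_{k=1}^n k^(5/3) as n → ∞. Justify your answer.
S_n ~ (3/8) · n^(8/3)

Integral comparison: Σ_{k=1}^n k^(5/3) = ∫_0^n x^(5/3) dx + O(n^(5/3)). The integral is n^(1 + 5/3) / (1 + 5/3) = n^((5+3)/3) / ((5+3)/3) = (3/8) · n^(8/3).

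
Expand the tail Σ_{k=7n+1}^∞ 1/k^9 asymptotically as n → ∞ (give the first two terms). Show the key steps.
Σ_{k>7n} 1/k^9 = 1/(8 · (7n)^8) − 1/(2 · (7n)^9) + O(1/(7n)^10)

Compare to the integral: ∫_{7n}^∞ x^(−9) dx = [−x^(−8)/8]_{7n}^∞ = 1/((9−1)·(7n)^8). The Euler-Maclaurin correction adds −f(7n)/2 = −1/(2·(7n)^9). Euler-Maclaurin then gives
  Σ_{k>7n} 1/k^9 = ∫_{7n}^∞ dx/x^9 − 1/(2·(7n)^9) + O(1/(7n)^10).
(Equivalently this is ζ(9) − Σ_{k≤7n} 1/k^9.)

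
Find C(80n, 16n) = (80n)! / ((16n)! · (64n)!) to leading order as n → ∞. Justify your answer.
C(80n, 16n) ~ (3125/256)^(16n) · sqrt(5/(8π·16n))

Write N = 16n. Apply Stirling to each factorial:
  (5N)! ~ sqrt(2π·5N) · (5N/e)^(5N),
  N! ~ sqrt(2π N) · (N/e)^N,
  (4N)! ~ sqrt(2π·4N) · (4N/e)^(4N).
The exponential factors combine to (5N)^(5N) / (N^N · (4N)^(4N)) = 5^(5N)/4^(4N) = (5^5/4^4)^N = (3125/256)^N.
The square-root prefactors combine to sqrt(2π·5N) / (sqrt(2π N)·sqrt(2π·4N)) = sqrt(5 / (2π·4·N)) = sqrt(5/(8π·16n)).
Substituting N = 16n: C(80n, 16n) ~ (3125/256)^(16n) · sqrt(5/(8π·16n)).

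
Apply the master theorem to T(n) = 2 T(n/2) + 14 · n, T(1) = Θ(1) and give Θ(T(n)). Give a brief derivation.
T(n) = Θ(n log n)

log_2 2 = 1, and f(n) = 14 · n = Θ(n^(log_2 2)). This is Case 2 of the master theorem: T(n) = Θ(f(n) · log n) = Θ(n log n).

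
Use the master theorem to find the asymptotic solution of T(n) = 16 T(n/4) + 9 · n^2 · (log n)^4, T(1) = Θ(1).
T(n) = Θ(n^2 · (log n)^5)

Here log_4 16 = 2 and f(n) = 9 · n^2 · (log n)^4 = Θ(n^(log_4 16) · (log n)^4). This is the extended Case 2 of the master theorem (f matches the critical exponent up to log factors), giving T(n) = Θ(n^(log_4 16) · (log n)^(4+1)) = Θ(n^2 · (log n)^5).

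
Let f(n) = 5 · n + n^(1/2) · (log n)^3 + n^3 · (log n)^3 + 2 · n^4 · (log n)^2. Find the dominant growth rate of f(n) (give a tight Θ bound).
f(n) ∈ Θ(n^4 · (log n)^2)

Compare the terms by growth order. For large n, n^a · (log n)^b dominates n^a' · (log n)^b' iff a > a', or (a = a' and b > b'). Ranking the 4 terms shows the dominant one is 2 · n^4 · (log n)^2. Hence f(n) ∈ Θ(n^4 · (log n)^2).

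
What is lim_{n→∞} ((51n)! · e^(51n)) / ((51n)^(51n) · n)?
lim = 0

Stirling: (51n)! ~ sqrt(2π·51n) · (51n/e)^(51n). Hence
  (51n)! · e^(51n) / (51n)^(51n) ~ sqrt(2π·51n).
Dividing by n: sqrt(2π·51n) / n = sqrt(2π·51) · n^((1−2)/2), so the expression behaves like sqrt(2π·51) · n^((1−2)/2) → 0.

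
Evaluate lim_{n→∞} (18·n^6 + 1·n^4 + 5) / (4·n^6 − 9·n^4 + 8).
lim = 18/4 = 9/2

For large n the leading n^6 terms dominate both numerator and denominator. Dividing top and bottom by n^6, every other term tends to 0, leaving 18/4 = 9/2.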